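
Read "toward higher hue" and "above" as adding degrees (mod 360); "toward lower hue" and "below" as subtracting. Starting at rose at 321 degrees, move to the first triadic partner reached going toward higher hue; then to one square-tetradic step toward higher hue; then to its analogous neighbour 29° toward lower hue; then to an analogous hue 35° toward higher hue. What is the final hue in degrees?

177°

triadic ↑ +120°: 321 + 120 = 441 → 441 − 360 = 81°
square ↑ +90°: 81 + 90 = 171°
analog 29° ↓ −29°: 171 − 29 = 142°
analog 35° ↑ +35°: 142 + 35 = 177°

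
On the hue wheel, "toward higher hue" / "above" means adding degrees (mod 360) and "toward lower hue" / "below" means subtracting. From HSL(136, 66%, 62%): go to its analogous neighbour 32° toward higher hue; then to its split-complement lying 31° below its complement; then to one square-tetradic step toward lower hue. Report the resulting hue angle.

136 + 32 = 168°   (analog 32° ↑)
168 + 149 = 317°   (split-comp 31° ↓)
317 − 90 = 227°   (square ↓)

227°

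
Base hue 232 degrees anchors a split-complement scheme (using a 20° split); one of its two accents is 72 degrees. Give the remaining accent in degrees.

32°

Split-complementary hues sit 20° either side of the complement.
Complement of the base 232°: 232 + 180 = 412 → 412 − 360 = 52°
The given accent 72° is 20° one side of 52°; the other accent sits 20° the other side: 52 − 20 = 32°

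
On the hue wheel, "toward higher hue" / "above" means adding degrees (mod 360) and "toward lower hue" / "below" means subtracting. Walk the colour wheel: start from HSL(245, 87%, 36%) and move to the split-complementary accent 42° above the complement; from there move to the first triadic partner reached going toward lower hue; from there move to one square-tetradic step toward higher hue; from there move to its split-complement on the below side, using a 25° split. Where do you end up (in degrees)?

245 + 222 = 467 → 467 − 360 = 107°   (split-comp 42° ↑)
107 − 120 = -13 → -13 + 360 = 347°   (triadic ↓)
347 + 90 = 437 → 437 − 360 = 77°   (square ↑)
77 + 155 = 232°   (split-comp 25° ↓)

232°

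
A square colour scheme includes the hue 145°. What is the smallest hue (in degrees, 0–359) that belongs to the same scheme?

A square tetradic scheme places four hues every 90°.
The full set through 145° is {55°, 145°, 235°, 325°}.

55°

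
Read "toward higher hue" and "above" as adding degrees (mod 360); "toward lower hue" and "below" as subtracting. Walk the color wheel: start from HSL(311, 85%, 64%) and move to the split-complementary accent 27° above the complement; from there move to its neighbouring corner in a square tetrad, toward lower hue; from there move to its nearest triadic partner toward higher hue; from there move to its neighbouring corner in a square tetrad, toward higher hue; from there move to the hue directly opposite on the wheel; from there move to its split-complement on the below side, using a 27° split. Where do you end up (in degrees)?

251°

+207° (split-comp 27° ↑): 311 + 207 = 518 → 518 − 360 = 158°
−90° (square ↓): 158 − 90 = 68°
+120° (triadic ↑): 68 + 120 = 188°
+90° (square ↑): 188 + 90 = 278°
+180° (complement): 278 + 180 = 458 → 458 − 360 = 98°
+153° (split-comp 27° ↓): 98 + 153 = 251°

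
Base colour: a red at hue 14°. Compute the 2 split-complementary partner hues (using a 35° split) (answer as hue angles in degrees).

159° and 229°

Split-complementary hues sit 35° either side of the complement.
Complement of 14°: 14 + 180 = 194°
194 − 35 = 159°
194 + 35 = 229°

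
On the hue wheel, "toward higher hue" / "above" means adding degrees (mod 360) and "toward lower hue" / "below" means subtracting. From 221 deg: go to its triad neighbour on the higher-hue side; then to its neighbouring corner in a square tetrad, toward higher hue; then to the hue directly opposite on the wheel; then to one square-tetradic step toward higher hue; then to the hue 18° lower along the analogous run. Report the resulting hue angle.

323°

triadic ↑ +120°: 221 + 120 = 341°
square ↑ +90°: 341 + 90 = 431 → 431 − 360 = 71°
complement +180°: 71 + 180 = 251°
square ↑ +90°: 251 + 90 = 341°
analog 18° ↓ −18°: 341 − 18 = 323°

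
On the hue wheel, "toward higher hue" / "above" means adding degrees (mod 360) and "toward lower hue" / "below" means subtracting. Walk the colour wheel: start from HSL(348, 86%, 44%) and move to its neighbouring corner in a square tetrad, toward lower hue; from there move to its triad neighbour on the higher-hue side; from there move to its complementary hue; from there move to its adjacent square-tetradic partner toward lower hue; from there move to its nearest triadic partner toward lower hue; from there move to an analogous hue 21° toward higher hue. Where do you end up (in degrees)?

9°

348 − 90 = 258°   (square ↓)
258 + 120 = 378 → 378 − 360 = 18°   (triadic ↑)
18 + 180 = 198°   (complement)
198 − 90 = 108°   (square ↓)
108 − 120 = -12 → -12 + 360 = 348°   (triadic ↓)
348 + 21 = 369 → 369 − 360 = 9°   (analog 21° ↑)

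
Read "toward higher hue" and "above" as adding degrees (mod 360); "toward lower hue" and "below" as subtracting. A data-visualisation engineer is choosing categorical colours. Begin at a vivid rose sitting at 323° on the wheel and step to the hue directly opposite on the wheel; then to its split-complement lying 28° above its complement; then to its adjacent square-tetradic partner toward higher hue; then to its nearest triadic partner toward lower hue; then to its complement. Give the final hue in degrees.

141°

+180° (complement): 323 + 180 = 503 → 503 − 360 = 143°
+208° (split-comp 28° ↑): 143 + 208 = 351°
+90° (square ↑): 351 + 90 = 441 → 441 − 360 = 81°
−120° (triadic ↓): 81 − 120 = -39 → -39 + 360 = 321°
+180° (complement): 321 + 180 = 501 → 501 − 360 = 141°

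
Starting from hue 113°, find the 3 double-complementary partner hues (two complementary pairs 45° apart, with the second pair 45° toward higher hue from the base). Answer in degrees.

A rectangular tetradic uses two complementary pairs 45° apart: offsets 0°, 45°, 180°, 225°.
113 + 45 = 158°
113 + 180 = 293°
113 + 225 = 338°

158°, 293°, 338°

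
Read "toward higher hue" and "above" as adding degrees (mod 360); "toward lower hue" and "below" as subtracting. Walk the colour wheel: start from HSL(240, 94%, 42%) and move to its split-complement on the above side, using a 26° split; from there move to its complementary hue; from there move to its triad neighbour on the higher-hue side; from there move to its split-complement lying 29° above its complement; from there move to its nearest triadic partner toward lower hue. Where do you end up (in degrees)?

115°

split-comp 26° ↑ +206°: 240 + 206 = 446 → 446 − 360 = 86°
complement +180°: 86 + 180 = 266°
triadic ↑ +120°: 266 + 120 = 386 → 386 − 360 = 26°
split-comp 29° ↑ +209°: 26 + 209 = 235°
triadic ↓ −120°: 235 − 120 = 115°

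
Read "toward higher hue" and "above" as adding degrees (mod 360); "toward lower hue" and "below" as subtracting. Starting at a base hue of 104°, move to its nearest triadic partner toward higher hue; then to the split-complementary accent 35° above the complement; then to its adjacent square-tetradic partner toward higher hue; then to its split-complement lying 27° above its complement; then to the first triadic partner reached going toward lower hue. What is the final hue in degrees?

+120° (triadic ↑): 104 + 120 = 224°
+215° (split-comp 35° ↑): 224 + 215 = 439 → 439 − 360 = 79°
+90° (square ↑): 79 + 90 = 169°
+207° (split-comp 27° ↑): 169 + 207 = 376 → 376 − 360 = 16°
−120° (triadic ↓): 16 − 120 = -104 → -104 + 360 = 256°

256°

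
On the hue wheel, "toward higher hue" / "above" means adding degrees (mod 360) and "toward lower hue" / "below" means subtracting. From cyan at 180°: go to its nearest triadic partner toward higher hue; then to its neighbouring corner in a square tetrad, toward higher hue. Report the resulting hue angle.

180 + 120 = 300°   (triadic ↑)
300 + 90 = 390 → 390 − 360 = 30°   (square ↑)

30°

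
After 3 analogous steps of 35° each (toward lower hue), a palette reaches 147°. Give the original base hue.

252°

3 steps of 35° (toward lower hue) give a net shift of −105°.
Start = end − shift: 147 + 105 = 252°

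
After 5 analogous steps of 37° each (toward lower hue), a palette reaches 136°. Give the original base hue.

5 steps of 37° (toward lower hue) give a net shift of −185°.
Start = end − shift: 136 + 185 = 321°

321°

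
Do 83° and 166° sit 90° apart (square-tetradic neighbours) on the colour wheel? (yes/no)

no

Angular distance: |83 − 166| = 83 = 83°.
90° apart (square-tetradic neighbours) requires 90°.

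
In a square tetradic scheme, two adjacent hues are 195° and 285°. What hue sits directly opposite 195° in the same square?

15°

A square tetradic scheme places four hues 90° apart; opposite corners are 180° apart.
195 + 180 = 375 → 375 − 360 = 15°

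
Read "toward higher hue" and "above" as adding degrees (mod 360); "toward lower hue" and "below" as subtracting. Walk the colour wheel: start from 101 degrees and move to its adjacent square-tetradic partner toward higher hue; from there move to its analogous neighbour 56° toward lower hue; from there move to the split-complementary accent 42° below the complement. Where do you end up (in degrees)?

273°

101 + 90 = 191°   (square ↑)
191 − 56 = 135°   (analog 56° ↓)
135 + 138 = 273°   (split-comp 42° ↓)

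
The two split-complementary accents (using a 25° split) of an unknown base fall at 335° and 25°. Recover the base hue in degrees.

The accents sit 25° either side of the complement, so the complement is their short-arc midpoint on the wheel.
Short-arc midpoint of 335° and 25°: 0°.
Base is 180° from the complement: 0 − 180 = -180 → -180 + 360 = 180°

180°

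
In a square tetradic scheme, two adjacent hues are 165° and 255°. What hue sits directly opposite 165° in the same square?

A square tetradic scheme places four hues 90° apart; opposite corners are 180° apart.
165 + 180 = 345°

345°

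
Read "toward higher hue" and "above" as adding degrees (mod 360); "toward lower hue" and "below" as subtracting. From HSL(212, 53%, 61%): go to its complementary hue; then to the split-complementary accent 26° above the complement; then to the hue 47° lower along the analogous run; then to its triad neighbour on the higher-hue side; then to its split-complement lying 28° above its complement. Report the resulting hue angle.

+180° (complement): 212 + 180 = 392 → 392 − 360 = 32°
+206° (split-comp 26° ↑): 32 + 206 = 238°
−47° (analog 47° ↓): 238 − 47 = 191°
+120° (triadic ↑): 191 + 120 = 311°
+208° (split-comp 28° ↑): 311 + 208 = 519 → 519 − 360 = 159°

159°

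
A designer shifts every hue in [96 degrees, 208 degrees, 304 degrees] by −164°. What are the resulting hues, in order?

96 − 164 = -68 → -68 + 360 = 292°
208 − 164 = 44°
304 − 164 = 140°

292°, 44°, 140°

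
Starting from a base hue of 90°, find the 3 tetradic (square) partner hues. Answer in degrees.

A square tetradic scheme places four hues every 90°.
90 + 90 = 180°
90 + 180 = 270°
90 + 270 = 360 → 360 − 360 = 0°

180°, 270° and 0°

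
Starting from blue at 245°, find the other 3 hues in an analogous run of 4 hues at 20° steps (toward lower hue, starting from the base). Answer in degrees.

225°, 205° and 185°

Analogous hues sit every 20° along the wheel.
245 − 20 = 225°
245 − 40 = 205°
245 − 60 = 185°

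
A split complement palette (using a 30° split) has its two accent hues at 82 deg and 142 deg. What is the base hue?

The accents sit 30° either side of the complement, so the complement is their short-arc midpoint on the wheel.
Short-arc midpoint of 82° and 142°: 112°.
Base is 180° from the complement: 112 − 180 = -68 → -68 + 360 = 292°

292°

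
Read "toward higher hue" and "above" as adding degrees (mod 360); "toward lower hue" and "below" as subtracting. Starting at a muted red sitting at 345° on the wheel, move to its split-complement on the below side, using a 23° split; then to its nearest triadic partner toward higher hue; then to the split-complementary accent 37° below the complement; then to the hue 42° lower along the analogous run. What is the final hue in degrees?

+157° (split-comp 23° ↓): 345 + 157 = 502 → 502 − 360 = 142°
+120° (triadic ↑): 142 + 120 = 262°
+143° (split-comp 37° ↓): 262 + 143 = 405 → 405 − 360 = 45°
−42° (analog 42° ↓): 45 − 42 = 3°

3°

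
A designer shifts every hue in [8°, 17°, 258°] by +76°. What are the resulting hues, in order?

8 + 76 = 84°
17 + 76 = 93°
258 + 76 = 334°

84°, 93°, 334°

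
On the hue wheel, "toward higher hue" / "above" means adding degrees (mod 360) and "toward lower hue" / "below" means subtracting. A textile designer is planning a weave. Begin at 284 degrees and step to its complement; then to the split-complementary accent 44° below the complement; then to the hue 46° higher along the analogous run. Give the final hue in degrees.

complement +180°: 284 + 180 = 464 → 464 − 360 = 104°
split-comp 44° ↓ +136°: 104 + 136 = 240°
analog 46° ↑ +46°: 240 + 46 = 286°

286°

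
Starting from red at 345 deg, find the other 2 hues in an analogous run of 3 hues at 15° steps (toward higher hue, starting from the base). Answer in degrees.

0° and 15°

345 + 15 = 360 → 360 − 360 = 0°
345 + 30 = 375 → 375 − 360 = 15°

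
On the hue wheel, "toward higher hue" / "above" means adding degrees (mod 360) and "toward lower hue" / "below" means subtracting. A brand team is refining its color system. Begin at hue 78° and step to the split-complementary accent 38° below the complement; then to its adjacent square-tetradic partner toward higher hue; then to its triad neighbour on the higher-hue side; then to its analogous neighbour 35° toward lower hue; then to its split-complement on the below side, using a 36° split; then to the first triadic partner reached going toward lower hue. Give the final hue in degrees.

78 + 142 = 220°   (split-comp 38° ↓)
220 + 90 = 310°   (square ↑)
310 + 120 = 430 → 430 − 360 = 70°   (triadic ↑)
70 − 35 = 35°   (analog 35° ↓)
35 + 144 = 179°   (split-comp 36° ↓)
179 − 120 = 59°   (triadic ↓)

59°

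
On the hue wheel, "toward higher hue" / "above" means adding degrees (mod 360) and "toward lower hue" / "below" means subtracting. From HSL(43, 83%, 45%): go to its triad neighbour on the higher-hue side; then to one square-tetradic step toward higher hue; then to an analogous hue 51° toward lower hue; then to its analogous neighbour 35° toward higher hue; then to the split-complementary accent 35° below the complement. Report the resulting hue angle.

22°

+120° (triadic ↑): 43 + 120 = 163°
+90° (square ↑): 163 + 90 = 253°
−51° (analog 51° ↓): 253 − 51 = 202°
+35° (analog 35° ↑): 202 + 35 = 237°
+145° (split-comp 35° ↓): 237 + 145 = 382 → 382 − 360 = 22°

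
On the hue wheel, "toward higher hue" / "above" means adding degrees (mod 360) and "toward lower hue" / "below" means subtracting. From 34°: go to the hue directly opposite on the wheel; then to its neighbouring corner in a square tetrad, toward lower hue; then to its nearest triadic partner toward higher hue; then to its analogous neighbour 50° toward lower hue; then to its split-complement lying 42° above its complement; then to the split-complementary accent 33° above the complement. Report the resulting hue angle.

269°

+180° (complement): 34 + 180 = 214°
−90° (square ↓): 214 − 90 = 124°
+120° (triadic ↑): 124 + 120 = 244°
−50° (analog 50° ↓): 244 − 50 = 194°
+222° (split-comp 42° ↑): 194 + 222 = 416 → 416 − 360 = 56°
+213° (split-comp 33° ↑): 56 + 213 = 269°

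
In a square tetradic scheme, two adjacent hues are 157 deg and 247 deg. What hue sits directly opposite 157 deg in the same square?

A square tetradic scheme places four hues 90° apart; opposite corners are 180° apart.
157 + 180 = 337°

337°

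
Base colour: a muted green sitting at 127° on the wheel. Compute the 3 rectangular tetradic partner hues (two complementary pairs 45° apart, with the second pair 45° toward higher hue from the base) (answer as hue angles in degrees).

172°, 307°, and 352°

A rectangular tetradic uses two complementary pairs 45° apart: offsets 0°, 45°, 180°, 225°.
127 + 45 = 172°
127 + 180 = 307°
127 + 225 = 352°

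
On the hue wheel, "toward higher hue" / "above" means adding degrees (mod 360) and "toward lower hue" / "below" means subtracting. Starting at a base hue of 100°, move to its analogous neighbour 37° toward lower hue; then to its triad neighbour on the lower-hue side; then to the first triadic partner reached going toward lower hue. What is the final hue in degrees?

183°

100 − 37 = 63°   (analog 37° ↓)
63 − 120 = -57 → -57 + 360 = 303°   (triadic ↓)
303 − 120 = 183°   (triadic ↓)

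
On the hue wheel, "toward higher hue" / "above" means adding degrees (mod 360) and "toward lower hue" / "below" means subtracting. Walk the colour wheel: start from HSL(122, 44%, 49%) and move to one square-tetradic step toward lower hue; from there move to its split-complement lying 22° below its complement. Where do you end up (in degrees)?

−90° (square ↓): 122 − 90 = 32°
+158° (split-comp 22° ↓): 32 + 158 = 190°

190°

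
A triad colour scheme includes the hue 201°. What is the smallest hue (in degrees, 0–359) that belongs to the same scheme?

A triad places three hues 120° apart.
The full set through 201° is {81°, 201°, 321°}.

81°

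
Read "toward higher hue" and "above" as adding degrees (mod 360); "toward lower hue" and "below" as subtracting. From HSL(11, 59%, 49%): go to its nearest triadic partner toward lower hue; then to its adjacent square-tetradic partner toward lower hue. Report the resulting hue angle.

161°

11 − 120 = -109 → -109 + 360 = 251°   (triadic ↓)
251 − 90 = 161°   (square ↓)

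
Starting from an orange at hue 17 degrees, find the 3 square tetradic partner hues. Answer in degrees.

A square tetradic scheme places four hues every 90°.
17 + 90 = 107°
17 + 180 = 197°
17 + 270 = 287°

107°, 197°, and 287°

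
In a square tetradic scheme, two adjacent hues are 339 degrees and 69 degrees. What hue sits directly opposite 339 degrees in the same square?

A square tetradic scheme places four hues 90° apart; opposite corners are 180° apart.
339 + 180 = 519 → 519 − 360 = 159°

159°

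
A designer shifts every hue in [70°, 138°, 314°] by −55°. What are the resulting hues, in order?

70 − 55 = 15°
138 − 55 = 83°
314 − 55 = 259°

15°, 83°, 259°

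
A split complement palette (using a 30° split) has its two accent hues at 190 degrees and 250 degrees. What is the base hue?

40°

The accents sit 30° either side of the complement, so the complement is their short-arc midpoint on the wheel.
Short-arc midpoint of 190° and 250°: 220°.
Base is 180° from the complement: 220 − 180 = 40°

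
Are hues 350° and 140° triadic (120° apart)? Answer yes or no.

no

Angular distance: |350 − 140| = 210; shorter arc = 360 − 210 = 150°.
Triadic (120° apart) requires 120°.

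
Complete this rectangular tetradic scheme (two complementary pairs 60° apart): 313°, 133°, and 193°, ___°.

13°

A rectangular tetradic uses two complementary pairs 60° apart: offsets 0°, 60°, 180°, 240°.
Among {133°, 193°, 313°}, 313° and 133° are a 180° pair.
The remaining hue 193° needs its own complement: 193 + 180 = 373 → 373 − 360 = 13°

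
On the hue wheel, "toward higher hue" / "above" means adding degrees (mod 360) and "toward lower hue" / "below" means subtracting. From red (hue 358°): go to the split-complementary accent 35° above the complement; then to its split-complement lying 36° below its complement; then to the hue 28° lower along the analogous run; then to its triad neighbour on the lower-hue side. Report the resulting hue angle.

209°

358 + 215 = 573 → 573 − 360 = 213°   (split-comp 35° ↑)
213 + 144 = 357°   (split-comp 36° ↓)
357 − 28 = 329°   (analog 28° ↓)
329 − 120 = 209°   (triadic ↓)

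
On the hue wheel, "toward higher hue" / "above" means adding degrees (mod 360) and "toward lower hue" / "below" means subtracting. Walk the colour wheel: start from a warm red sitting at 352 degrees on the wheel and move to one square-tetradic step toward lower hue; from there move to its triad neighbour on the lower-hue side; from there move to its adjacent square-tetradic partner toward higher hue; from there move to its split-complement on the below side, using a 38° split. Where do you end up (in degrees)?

352 − 90 = 262°   (square ↓)
262 − 120 = 142°   (triadic ↓)
142 + 90 = 232°   (square ↑)
232 + 142 = 374 → 374 − 360 = 14°   (split-comp 38° ↓)

14°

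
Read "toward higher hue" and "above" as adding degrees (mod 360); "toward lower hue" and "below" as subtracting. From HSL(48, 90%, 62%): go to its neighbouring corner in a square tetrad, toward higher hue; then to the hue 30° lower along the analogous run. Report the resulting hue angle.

48 + 90 = 138°   (square ↑)
138 − 30 = 108°   (analog 30° ↓)

108°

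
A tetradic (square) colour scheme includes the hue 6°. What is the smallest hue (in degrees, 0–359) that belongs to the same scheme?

A square tetradic scheme places four hues every 90°.
The full set through 6° is {6°, 96°, 186°, 276°}.

6°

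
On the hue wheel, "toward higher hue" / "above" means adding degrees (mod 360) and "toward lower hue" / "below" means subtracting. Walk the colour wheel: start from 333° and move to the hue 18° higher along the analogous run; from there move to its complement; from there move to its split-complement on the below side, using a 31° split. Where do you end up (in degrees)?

analog 18° ↑ +18°: 333 + 18 = 351°
complement +180°: 351 + 180 = 531 → 531 − 360 = 171°
split-comp 31° ↓ +149°: 171 + 149 = 320°

320°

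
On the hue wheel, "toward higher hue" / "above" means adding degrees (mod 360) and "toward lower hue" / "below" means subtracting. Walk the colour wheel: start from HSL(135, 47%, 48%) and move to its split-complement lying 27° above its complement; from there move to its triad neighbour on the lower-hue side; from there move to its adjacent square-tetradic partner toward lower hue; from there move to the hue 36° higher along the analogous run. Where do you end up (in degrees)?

168°

split-comp 27° ↑ +207°: 135 + 207 = 342°
triadic ↓ −120°: 342 − 120 = 222°
square ↓ −90°: 222 − 90 = 132°
analog 36° ↑ +36°: 132 + 36 = 168°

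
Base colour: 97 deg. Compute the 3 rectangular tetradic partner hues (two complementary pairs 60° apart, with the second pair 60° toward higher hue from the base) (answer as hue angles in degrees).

A rectangular tetradic uses two complementary pairs 60° apart: offsets 0°, 60°, 180°, 240°.
97 + 60 = 157°
97 + 180 = 277°
97 + 240 = 337°

157°, 277°, 337°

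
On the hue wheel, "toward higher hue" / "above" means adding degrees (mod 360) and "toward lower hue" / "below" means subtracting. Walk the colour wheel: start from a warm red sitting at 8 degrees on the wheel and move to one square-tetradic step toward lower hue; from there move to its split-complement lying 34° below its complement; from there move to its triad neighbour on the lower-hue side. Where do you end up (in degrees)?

8 − 90 = -82 → -82 + 360 = 278°   (square ↓)
278 + 146 = 424 → 424 − 360 = 64°   (split-comp 34° ↓)
64 − 120 = -56 → -56 + 360 = 304°   (triadic ↓)

304°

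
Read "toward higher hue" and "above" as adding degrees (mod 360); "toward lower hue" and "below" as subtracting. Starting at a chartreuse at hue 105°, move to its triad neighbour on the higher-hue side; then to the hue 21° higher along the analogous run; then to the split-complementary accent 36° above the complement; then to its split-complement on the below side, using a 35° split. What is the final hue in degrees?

247°

105 + 120 = 225°   (triadic ↑)
225 + 21 = 246°   (analog 21° ↑)
246 + 216 = 462 → 462 − 360 = 102°   (split-comp 36° ↑)
102 + 145 = 247°   (split-comp 35° ↓)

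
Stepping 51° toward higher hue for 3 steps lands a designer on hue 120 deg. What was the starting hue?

327°

3 steps of 51° (toward higher hue) give a net shift of +153°.
Start = end − shift: 120 − 153 = -33 → -33 + 360 = 327°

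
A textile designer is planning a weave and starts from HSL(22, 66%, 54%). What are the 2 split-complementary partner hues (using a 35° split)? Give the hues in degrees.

167° and 237°

Split-complementary hues sit 35° either side of the complement.
Complement of 22°: 22 + 180 = 202°
202 − 35 = 167°
202 + 35 = 237°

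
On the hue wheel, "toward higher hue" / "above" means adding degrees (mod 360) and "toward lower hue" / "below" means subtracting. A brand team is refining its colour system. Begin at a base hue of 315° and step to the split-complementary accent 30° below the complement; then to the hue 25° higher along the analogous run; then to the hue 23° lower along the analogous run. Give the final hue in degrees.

107°

315 + 150 = 465 → 465 − 360 = 105°   (split-comp 30° ↓)
105 + 25 = 130°   (analog 25° ↑)
130 − 23 = 107°   (analog 23° ↓)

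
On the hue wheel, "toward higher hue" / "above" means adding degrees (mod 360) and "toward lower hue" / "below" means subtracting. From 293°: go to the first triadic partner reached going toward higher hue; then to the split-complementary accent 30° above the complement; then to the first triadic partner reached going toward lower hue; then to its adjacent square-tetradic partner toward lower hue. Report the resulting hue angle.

53°

triadic ↑ +120°: 293 + 120 = 413 → 413 − 360 = 53°
split-comp 30° ↑ +210°: 53 + 210 = 263°
triadic ↓ −120°: 263 − 120 = 143°
square ↓ −90°: 143 − 90 = 53°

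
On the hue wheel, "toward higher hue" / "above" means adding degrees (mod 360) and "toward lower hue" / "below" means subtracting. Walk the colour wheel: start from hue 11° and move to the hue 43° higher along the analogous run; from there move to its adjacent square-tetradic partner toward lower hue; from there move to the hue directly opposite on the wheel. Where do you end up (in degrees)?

144°

analog 43° ↑ +43°: 11 + 43 = 54°
square ↓ −90°: 54 − 90 = -36 → -36 + 360 = 324°
complement +180°: 324 + 180 = 504 → 504 − 360 = 144°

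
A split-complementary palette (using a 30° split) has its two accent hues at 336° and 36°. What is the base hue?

The accents sit 30° either side of the complement, so the complement is their short-arc midpoint on the wheel.
Short-arc midpoint of 336° and 36°: 6°.
Base is 180° from the complement: 6 − 180 = -174 → -174 + 360 = 186°

186°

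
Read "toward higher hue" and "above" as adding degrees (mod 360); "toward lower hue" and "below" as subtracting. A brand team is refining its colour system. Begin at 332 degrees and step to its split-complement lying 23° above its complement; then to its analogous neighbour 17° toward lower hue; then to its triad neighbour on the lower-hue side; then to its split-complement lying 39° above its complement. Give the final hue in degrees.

257°

332 + 203 = 535 → 535 − 360 = 175°   (split-comp 23° ↑)
175 − 17 = 158°   (analog 17° ↓)
158 − 120 = 38°   (triadic ↓)
38 + 219 = 257°   (split-comp 39° ↑)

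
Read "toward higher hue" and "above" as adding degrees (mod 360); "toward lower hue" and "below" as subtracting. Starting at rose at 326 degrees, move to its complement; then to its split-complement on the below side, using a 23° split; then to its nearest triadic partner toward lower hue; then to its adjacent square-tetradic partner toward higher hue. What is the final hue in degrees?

273°

complement +180°: 326 + 180 = 506 → 506 − 360 = 146°
split-comp 23° ↓ +157°: 146 + 157 = 303°
triadic ↓ −120°: 303 − 120 = 183°
square ↑ +90°: 183 + 90 = 273°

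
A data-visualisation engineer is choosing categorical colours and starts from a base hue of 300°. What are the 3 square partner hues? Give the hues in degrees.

30°, 120°, and 210°

300 + 90 = 390 → 390 − 360 = 30°
300 + 180 = 480 → 480 − 360 = 120°
300 + 270 = 570 → 570 − 360 = 210°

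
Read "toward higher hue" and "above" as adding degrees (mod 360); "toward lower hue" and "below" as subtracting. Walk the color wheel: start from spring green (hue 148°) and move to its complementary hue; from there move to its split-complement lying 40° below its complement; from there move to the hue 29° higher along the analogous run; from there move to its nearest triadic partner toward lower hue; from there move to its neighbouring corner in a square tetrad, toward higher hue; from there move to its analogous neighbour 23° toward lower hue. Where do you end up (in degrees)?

+180° (complement): 148 + 180 = 328°
+140° (split-comp 40° ↓): 328 + 140 = 468 → 468 − 360 = 108°
+29° (analog 29° ↑): 108 + 29 = 137°
−120° (triadic ↓): 137 − 120 = 17°
+90° (square ↑): 17 + 90 = 107°
−23° (analog 23° ↓): 107 − 23 = 84°

84°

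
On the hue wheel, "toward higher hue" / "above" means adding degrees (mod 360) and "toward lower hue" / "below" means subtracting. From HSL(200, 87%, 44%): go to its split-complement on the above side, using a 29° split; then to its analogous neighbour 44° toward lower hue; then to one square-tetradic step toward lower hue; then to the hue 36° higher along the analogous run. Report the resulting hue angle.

311°

split-comp 29° ↑ +209°: 200 + 209 = 409 → 409 − 360 = 49°
analog 44° ↓ −44°: 49 − 44 = 5°
square ↓ −90°: 5 − 90 = -85 → -85 + 360 = 275°
analog 36° ↑ +36°: 275 + 36 = 311°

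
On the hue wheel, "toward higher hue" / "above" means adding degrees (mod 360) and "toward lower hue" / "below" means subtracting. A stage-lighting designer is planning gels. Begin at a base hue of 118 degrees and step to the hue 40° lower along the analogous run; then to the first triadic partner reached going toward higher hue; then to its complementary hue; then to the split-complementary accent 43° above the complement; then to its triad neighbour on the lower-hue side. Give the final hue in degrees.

analog 40° ↓ −40°: 118 − 40 = 78°
triadic ↑ +120°: 78 + 120 = 198°
complement +180°: 198 + 180 = 378 → 378 − 360 = 18°
split-comp 43° ↑ +223°: 18 + 223 = 241°
triadic ↓ −120°: 241 − 120 = 121°

121°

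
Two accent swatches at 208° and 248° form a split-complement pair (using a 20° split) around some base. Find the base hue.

The accents sit 20° either side of the complement, so the complement is their short-arc midpoint on the wheel.
Short-arc midpoint of 208° and 248°: 228°.
Base is 180° from the complement: 228 − 180 = 48°

48°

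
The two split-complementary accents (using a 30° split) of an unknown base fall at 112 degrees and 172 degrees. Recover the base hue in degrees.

The accents sit 30° either side of the complement, so the complement is their short-arc midpoint on the wheel.
Short-arc midpoint of 112° and 172°: 142°.
Base is 180° from the complement: 142 − 180 = -38 → -38 + 360 = 322°

322°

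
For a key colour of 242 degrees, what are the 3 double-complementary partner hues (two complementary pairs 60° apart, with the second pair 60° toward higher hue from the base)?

A rectangular tetradic uses two complementary pairs 60° apart: offsets 0°, 60°, 180°, 240°.
242 + 60 = 302°
242 + 180 = 422 → 422 − 360 = 62°
242 + 240 = 482 → 482 − 360 = 122°

302°, 62°, and 122°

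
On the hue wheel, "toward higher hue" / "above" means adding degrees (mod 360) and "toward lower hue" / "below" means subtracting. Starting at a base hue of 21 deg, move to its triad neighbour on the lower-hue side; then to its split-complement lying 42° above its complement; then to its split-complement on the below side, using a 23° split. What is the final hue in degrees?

21 − 120 = -99 → -99 + 360 = 261°   (triadic ↓)
261 + 222 = 483 → 483 − 360 = 123°   (split-comp 42° ↑)
123 + 157 = 280°   (split-comp 23° ↓)

280°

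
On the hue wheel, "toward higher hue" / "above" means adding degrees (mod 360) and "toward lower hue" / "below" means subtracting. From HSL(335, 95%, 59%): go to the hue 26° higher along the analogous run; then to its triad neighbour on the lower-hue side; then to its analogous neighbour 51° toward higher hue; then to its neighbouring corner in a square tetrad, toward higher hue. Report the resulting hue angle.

analog 26° ↑ +26°: 335 + 26 = 361 → 361 − 360 = 1°
triadic ↓ −120°: 1 − 120 = -119 → -119 + 360 = 241°
analog 51° ↑ +51°: 241 + 51 = 292°
square ↑ +90°: 292 + 90 = 382 → 382 − 360 = 22°

22°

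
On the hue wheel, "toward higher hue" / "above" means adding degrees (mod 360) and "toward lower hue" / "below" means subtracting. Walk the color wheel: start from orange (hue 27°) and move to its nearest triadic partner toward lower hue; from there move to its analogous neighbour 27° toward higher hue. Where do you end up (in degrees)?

294°

−120° (triadic ↓): 27 − 120 = -93 → -93 + 360 = 267°
+27° (analog 27° ↑): 267 + 27 = 294°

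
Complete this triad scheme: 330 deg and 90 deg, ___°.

210°

A triad places three hues 120° apart.
The full set through 90° is {90°, 210°, 330°}.
Given {90°, 330°}, the missing hue is 210°.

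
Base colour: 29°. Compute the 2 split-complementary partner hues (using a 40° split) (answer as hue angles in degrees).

169° and 249°

Split-complementary hues sit 40° either side of the complement.
Complement of 29°: 29 + 180 = 209°
209 − 40 = 169°
209 + 40 = 249°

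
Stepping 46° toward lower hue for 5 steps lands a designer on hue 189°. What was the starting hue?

5 steps of 46° (toward lower hue) give a net shift of −230°.
Start = end − shift: 189 + 230 = 419 → 419 − 360 = 59°

59°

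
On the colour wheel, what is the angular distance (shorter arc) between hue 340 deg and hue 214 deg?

|340 − 214| = 126.
126 ≤ 180, so the shorter arc is 126°.

126°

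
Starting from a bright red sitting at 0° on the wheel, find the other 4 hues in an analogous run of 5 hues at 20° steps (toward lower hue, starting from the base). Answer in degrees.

340°, 320°, 300° and 280°

Analogous hues sit every 20° along the wheel.
0 − 20 = -20 → -20 + 360 = 340°
0 − 40 = -40 → -40 + 360 = 320°
0 − 60 = -60 → -60 + 360 = 300°
0 − 80 = -80 → -80 + 360 = 280°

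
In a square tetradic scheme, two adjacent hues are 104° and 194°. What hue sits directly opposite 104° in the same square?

A square tetradic scheme places four hues 90° apart; opposite corners are 180° apart.
104 + 180 = 284°

284°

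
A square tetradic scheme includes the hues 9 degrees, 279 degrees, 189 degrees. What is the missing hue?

99°

A square tetradic scheme places four hues every 90°.
The full set through 9° is {9°, 99°, 189°, 279°}.
Given {9°, 189°, 279°}, the missing hue is 99°.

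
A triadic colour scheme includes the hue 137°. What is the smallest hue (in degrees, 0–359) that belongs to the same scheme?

17°

A triad places three hues 120° apart.
The full set through 137° is {17°, 137°, 257°}.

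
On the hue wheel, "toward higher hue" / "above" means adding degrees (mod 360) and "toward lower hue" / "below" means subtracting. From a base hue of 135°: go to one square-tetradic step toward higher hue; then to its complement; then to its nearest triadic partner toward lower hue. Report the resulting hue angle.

285°

+90° (square ↑): 135 + 90 = 225°
+180° (complement): 225 + 180 = 405 → 405 − 360 = 45°
−120° (triadic ↓): 45 − 120 = -75 → -75 + 360 = 285°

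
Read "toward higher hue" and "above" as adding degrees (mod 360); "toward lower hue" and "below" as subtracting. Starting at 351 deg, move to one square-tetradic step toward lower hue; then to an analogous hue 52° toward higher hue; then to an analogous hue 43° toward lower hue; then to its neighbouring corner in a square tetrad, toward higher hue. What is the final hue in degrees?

square ↓ −90°: 351 − 90 = 261°
analog 52° ↑ +52°: 261 + 52 = 313°
analog 43° ↓ −43°: 313 − 43 = 270°
square ↑ +90°: 270 + 90 = 360 → 360 − 360 = 0°

0°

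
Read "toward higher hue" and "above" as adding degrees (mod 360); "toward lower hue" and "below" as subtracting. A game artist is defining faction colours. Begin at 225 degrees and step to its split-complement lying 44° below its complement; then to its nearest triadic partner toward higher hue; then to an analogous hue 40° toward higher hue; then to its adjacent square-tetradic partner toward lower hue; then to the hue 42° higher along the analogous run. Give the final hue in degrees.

113°

split-comp 44° ↓ +136°: 225 + 136 = 361 → 361 − 360 = 1°
triadic ↑ +120°: 1 + 120 = 121°
analog 40° ↑ +40°: 121 + 40 = 161°
square ↓ −90°: 161 − 90 = 71°
analog 42° ↑ +42°: 71 + 42 = 113°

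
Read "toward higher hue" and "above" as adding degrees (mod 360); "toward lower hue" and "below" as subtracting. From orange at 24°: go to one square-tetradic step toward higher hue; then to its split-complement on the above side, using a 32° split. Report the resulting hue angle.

square ↑ +90°: 24 + 90 = 114°
split-comp 32° ↑ +212°: 114 + 212 = 326°

326°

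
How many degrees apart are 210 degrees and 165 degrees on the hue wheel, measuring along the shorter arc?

|210 − 165| = 45.
45 ≤ 180, so the shorter arc is 45°.

45°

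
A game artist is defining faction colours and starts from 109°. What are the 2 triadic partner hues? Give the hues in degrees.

109 + 120 = 229°
109 + 240 = 349°

229° and 349°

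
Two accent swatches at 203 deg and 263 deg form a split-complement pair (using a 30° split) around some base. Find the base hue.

53°

The accents sit 30° either side of the complement, so the complement is their short-arc midpoint on the wheel.
Short-arc midpoint of 203° and 263°: 233°.
Base is 180° from the complement: 233 − 180 = 53°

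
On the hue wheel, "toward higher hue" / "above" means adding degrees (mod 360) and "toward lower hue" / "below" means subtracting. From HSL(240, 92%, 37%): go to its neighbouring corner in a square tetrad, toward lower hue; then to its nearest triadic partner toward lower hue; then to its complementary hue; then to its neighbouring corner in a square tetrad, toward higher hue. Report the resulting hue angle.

240 − 90 = 150°   (square ↓)
150 − 120 = 30°   (triadic ↓)
30 + 180 = 210°   (complement)
210 + 90 = 300°   (square ↑)

300°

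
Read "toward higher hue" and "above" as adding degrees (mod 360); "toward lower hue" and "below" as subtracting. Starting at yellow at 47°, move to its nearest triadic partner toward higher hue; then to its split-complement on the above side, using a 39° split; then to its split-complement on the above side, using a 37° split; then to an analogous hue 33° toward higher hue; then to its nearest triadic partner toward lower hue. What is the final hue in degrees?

47 + 120 = 167°   (triadic ↑)
167 + 219 = 386 → 386 − 360 = 26°   (split-comp 39° ↑)
26 + 217 = 243°   (split-comp 37° ↑)
243 + 33 = 276°   (analog 33° ↑)
276 − 120 = 156°   (triadic ↓)

156°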